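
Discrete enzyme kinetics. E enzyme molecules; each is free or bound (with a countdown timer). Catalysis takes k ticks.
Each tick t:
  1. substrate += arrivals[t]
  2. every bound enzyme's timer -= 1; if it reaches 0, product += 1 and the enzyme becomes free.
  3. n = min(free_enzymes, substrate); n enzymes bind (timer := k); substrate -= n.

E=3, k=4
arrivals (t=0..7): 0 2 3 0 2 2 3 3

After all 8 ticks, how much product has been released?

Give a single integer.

Answer: 3

Derivation:
t=0: arr=0 -> substrate=0 bound=0 product=0
t=1: arr=2 -> substrate=0 bound=2 product=0
t=2: arr=3 -> substrate=2 bound=3 product=0
t=3: arr=0 -> substrate=2 bound=3 product=0
t=4: arr=2 -> substrate=4 bound=3 product=0
t=5: arr=2 -> substrate=4 bound=3 product=2
t=6: arr=3 -> substrate=6 bound=3 product=3
t=7: arr=3 -> substrate=9 bound=3 product=3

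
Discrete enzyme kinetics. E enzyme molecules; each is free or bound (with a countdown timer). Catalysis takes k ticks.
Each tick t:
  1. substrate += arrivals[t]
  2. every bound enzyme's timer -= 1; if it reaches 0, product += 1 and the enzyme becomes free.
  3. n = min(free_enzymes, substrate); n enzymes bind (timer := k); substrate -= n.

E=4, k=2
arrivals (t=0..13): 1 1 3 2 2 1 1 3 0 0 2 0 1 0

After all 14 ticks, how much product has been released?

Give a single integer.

t=0: arr=1 -> substrate=0 bound=1 product=0
t=1: arr=1 -> substrate=0 bound=2 product=0
t=2: arr=3 -> substrate=0 bound=4 product=1
t=3: arr=2 -> substrate=1 bound=4 product=2
t=4: arr=2 -> substrate=0 bound=4 product=5
t=5: arr=1 -> substrate=0 bound=4 product=6
t=6: arr=1 -> substrate=0 bound=2 product=9
t=7: arr=3 -> substrate=0 bound=4 product=10
t=8: arr=0 -> substrate=0 bound=3 product=11
t=9: arr=0 -> substrate=0 bound=0 product=14
t=10: arr=2 -> substrate=0 bound=2 product=14
t=11: arr=0 -> substrate=0 bound=2 product=14
t=12: arr=1 -> substrate=0 bound=1 product=16
t=13: arr=0 -> substrate=0 bound=1 product=16

Answer: 16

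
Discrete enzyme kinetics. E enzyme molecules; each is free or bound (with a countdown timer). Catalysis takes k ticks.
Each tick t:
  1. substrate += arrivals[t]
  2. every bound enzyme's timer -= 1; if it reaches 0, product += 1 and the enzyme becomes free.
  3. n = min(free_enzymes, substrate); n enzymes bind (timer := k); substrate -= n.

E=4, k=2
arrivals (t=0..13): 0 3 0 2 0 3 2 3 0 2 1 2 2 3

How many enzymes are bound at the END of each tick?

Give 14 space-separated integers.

Answer: 0 3 3 2 2 3 4 4 4 3 3 3 4 4

Derivation:
t=0: arr=0 -> substrate=0 bound=0 product=0
t=1: arr=3 -> substrate=0 bound=3 product=0
t=2: arr=0 -> substrate=0 bound=3 product=0
t=3: arr=2 -> substrate=0 bound=2 product=3
t=4: arr=0 -> substrate=0 bound=2 product=3
t=5: arr=3 -> substrate=0 bound=3 product=5
t=6: arr=2 -> substrate=1 bound=4 product=5
t=7: arr=3 -> substrate=1 bound=4 product=8
t=8: arr=0 -> substrate=0 bound=4 product=9
t=9: arr=2 -> substrate=0 bound=3 product=12
t=10: arr=1 -> substrate=0 bound=3 product=13
t=11: arr=2 -> substrate=0 bound=3 product=15
t=12: arr=2 -> substrate=0 bound=4 product=16
t=13: arr=3 -> substrate=1 bound=4 product=18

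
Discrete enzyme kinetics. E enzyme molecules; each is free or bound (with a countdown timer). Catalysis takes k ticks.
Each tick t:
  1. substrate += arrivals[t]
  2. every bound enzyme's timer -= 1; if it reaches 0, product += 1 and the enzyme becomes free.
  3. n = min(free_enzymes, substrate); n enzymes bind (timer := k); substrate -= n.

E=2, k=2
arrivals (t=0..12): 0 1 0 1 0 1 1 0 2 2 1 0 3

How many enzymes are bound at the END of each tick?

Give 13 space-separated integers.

Answer: 0 1 1 1 1 1 2 1 2 2 2 2 2

Derivation:
t=0: arr=0 -> substrate=0 bound=0 product=0
t=1: arr=1 -> substrate=0 bound=1 product=0
t=2: arr=0 -> substrate=0 bound=1 product=0
t=3: arr=1 -> substrate=0 bound=1 product=1
t=4: arr=0 -> substrate=0 bound=1 product=1
t=5: arr=1 -> substrate=0 bound=1 product=2
t=6: arr=1 -> substrate=0 bound=2 product=2
t=7: arr=0 -> substrate=0 bound=1 product=3
t=8: arr=2 -> substrate=0 bound=2 product=4
t=9: arr=2 -> substrate=2 bound=2 product=4
t=10: arr=1 -> substrate=1 bound=2 product=6
t=11: arr=0 -> substrate=1 bound=2 product=6
t=12: arr=3 -> substrate=2 bound=2 product=8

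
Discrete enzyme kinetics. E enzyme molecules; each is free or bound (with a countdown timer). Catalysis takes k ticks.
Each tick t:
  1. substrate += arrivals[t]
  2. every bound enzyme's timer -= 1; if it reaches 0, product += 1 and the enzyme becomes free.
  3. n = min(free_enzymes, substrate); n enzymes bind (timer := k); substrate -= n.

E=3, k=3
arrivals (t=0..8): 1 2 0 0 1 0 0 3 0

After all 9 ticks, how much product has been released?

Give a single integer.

Answer: 4

Derivation:
t=0: arr=1 -> substrate=0 bound=1 product=0
t=1: arr=2 -> substrate=0 bound=3 product=0
t=2: arr=0 -> substrate=0 bound=3 product=0
t=3: arr=0 -> substrate=0 bound=2 product=1
t=4: arr=1 -> substrate=0 bound=1 product=3
t=5: arr=0 -> substrate=0 bound=1 product=3
t=6: arr=0 -> substrate=0 bound=1 product=3
t=7: arr=3 -> substrate=0 bound=3 product=4
t=8: arr=0 -> substrate=0 bound=3 product=4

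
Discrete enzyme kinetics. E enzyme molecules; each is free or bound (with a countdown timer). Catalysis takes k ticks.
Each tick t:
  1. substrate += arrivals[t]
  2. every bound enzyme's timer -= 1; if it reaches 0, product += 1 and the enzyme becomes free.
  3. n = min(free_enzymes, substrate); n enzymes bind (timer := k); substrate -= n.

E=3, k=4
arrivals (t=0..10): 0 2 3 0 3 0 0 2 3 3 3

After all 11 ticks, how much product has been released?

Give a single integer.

Answer: 6

Derivation:
t=0: arr=0 -> substrate=0 bound=0 product=0
t=1: arr=2 -> substrate=0 bound=2 product=0
t=2: arr=3 -> substrate=2 bound=3 product=0
t=3: arr=0 -> substrate=2 bound=3 product=0
t=4: arr=3 -> substrate=5 bound=3 product=0
t=5: arr=0 -> substrate=3 bound=3 product=2
t=6: arr=0 -> substrate=2 bound=3 product=3
t=7: arr=2 -> substrate=4 bound=3 product=3
t=8: arr=3 -> substrate=7 bound=3 product=3
t=9: arr=3 -> substrate=8 bound=3 product=5
t=10: arr=3 -> substrate=10 bound=3 product=6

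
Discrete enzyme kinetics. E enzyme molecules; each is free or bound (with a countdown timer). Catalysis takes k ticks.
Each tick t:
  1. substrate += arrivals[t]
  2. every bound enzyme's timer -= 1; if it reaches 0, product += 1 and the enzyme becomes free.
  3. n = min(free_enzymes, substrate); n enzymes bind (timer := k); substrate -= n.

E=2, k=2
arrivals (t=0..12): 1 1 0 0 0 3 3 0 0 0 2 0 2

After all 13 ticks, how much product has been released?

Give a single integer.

Answer: 8

Derivation:
t=0: arr=1 -> substrate=0 bound=1 product=0
t=1: arr=1 -> substrate=0 bound=2 product=0
t=2: arr=0 -> substrate=0 bound=1 product=1
t=3: arr=0 -> substrate=0 bound=0 product=2
t=4: arr=0 -> substrate=0 bound=0 product=2
t=5: arr=3 -> substrate=1 bound=2 product=2
t=6: arr=3 -> substrate=4 bound=2 product=2
t=7: arr=0 -> substrate=2 bound=2 product=4
t=8: arr=0 -> substrate=2 bound=2 product=4
t=9: arr=0 -> substrate=0 bound=2 product=6
t=10: arr=2 -> substrate=2 bound=2 product=6
t=11: arr=0 -> substrate=0 bound=2 product=8
t=12: arr=2 -> substrate=2 bound=2 product=8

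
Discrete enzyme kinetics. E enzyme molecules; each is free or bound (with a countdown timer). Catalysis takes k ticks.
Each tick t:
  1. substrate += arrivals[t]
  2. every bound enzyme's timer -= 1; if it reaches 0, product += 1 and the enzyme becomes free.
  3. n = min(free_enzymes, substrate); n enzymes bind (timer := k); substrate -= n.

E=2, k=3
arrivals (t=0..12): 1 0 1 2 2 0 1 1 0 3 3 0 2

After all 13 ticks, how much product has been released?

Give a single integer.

Answer: 7

Derivation:
t=0: arr=1 -> substrate=0 bound=1 product=0
t=1: arr=0 -> substrate=0 bound=1 product=0
t=2: arr=1 -> substrate=0 bound=2 product=0
t=3: arr=2 -> substrate=1 bound=2 product=1
t=4: arr=2 -> substrate=3 bound=2 product=1
t=5: arr=0 -> substrate=2 bound=2 product=2
t=6: arr=1 -> substrate=2 bound=2 product=3
t=7: arr=1 -> substrate=3 bound=2 product=3
t=8: arr=0 -> substrate=2 bound=2 product=4
t=9: arr=3 -> substrate=4 bound=2 product=5
t=10: arr=3 -> substrate=7 bound=2 product=5
t=11: arr=0 -> substrate=6 bound=2 product=6
t=12: arr=2 -> substrate=7 bound=2 product=7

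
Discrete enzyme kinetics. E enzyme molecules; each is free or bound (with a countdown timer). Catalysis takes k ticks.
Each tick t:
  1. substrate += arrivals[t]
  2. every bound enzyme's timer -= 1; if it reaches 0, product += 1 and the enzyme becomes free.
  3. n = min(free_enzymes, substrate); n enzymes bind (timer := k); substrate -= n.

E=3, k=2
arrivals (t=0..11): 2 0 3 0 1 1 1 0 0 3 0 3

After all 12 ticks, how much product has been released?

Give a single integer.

t=0: arr=2 -> substrate=0 bound=2 product=0
t=1: arr=0 -> substrate=0 bound=2 product=0
t=2: arr=3 -> substrate=0 bound=3 product=2
t=3: arr=0 -> substrate=0 bound=3 product=2
t=4: arr=1 -> substrate=0 bound=1 product=5
t=5: arr=1 -> substrate=0 bound=2 product=5
t=6: arr=1 -> substrate=0 bound=2 product=6
t=7: arr=0 -> substrate=0 bound=1 product=7
t=8: arr=0 -> substrate=0 bound=0 product=8
t=9: arr=3 -> substrate=0 bound=3 product=8
t=10: arr=0 -> substrate=0 bound=3 product=8
t=11: arr=3 -> substrate=0 bound=3 product=11

Answer: 11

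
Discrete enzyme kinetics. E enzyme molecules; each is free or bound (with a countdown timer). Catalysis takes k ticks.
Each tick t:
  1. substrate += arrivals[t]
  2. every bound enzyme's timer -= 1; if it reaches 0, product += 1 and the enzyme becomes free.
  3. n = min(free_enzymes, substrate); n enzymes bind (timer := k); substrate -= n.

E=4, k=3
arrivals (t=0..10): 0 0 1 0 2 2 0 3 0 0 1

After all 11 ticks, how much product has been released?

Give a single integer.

t=0: arr=0 -> substrate=0 bound=0 product=0
t=1: arr=0 -> substrate=0 bound=0 product=0
t=2: arr=1 -> substrate=0 bound=1 product=0
t=3: arr=0 -> substrate=0 bound=1 product=0
t=4: arr=2 -> substrate=0 bound=3 product=0
t=5: arr=2 -> substrate=0 bound=4 product=1
t=6: arr=0 -> substrate=0 bound=4 product=1
t=7: arr=3 -> substrate=1 bound=4 product=3
t=8: arr=0 -> substrate=0 bound=3 product=5
t=9: arr=0 -> substrate=0 bound=3 product=5
t=10: arr=1 -> substrate=0 bound=2 product=7

Answer: 7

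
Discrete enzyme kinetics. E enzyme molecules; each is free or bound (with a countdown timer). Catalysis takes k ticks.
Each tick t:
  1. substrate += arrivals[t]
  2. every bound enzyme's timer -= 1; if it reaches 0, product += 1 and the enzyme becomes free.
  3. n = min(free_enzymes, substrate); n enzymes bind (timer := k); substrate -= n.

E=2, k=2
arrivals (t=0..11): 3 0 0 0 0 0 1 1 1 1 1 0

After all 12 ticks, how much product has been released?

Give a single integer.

Answer: 7

Derivation:
t=0: arr=3 -> substrate=1 bound=2 product=0
t=1: arr=0 -> substrate=1 bound=2 product=0
t=2: arr=0 -> substrate=0 bound=1 product=2
t=3: arr=0 -> substrate=0 bound=1 product=2
t=4: arr=0 -> substrate=0 bound=0 product=3
t=5: arr=0 -> substrate=0 bound=0 product=3
t=6: arr=1 -> substrate=0 bound=1 product=3
t=7: arr=1 -> substrate=0 bound=2 product=3
t=8: arr=1 -> substrate=0 bound=2 product=4
t=9: arr=1 -> substrate=0 bound=2 product=5
t=10: arr=1 -> substrate=0 bound=2 product=6
t=11: arr=0 -> substrate=0 bound=1 product=7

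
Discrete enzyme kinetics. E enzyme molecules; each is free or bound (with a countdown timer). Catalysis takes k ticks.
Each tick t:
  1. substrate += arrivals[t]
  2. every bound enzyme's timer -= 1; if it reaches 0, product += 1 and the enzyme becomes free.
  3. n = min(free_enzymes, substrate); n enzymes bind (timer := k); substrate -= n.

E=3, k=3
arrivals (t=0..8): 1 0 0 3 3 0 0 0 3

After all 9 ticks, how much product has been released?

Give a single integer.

Answer: 4

Derivation:
t=0: arr=1 -> substrate=0 bound=1 product=0
t=1: arr=0 -> substrate=0 bound=1 product=0
t=2: arr=0 -> substrate=0 bound=1 product=0
t=3: arr=3 -> substrate=0 bound=3 product=1
t=4: arr=3 -> substrate=3 bound=3 product=1
t=5: arr=0 -> substrate=3 bound=3 product=1
t=6: arr=0 -> substrate=0 bound=3 product=4
t=7: arr=0 -> substrate=0 bound=3 product=4
t=8: arr=3 -> substrate=3 bound=3 product=4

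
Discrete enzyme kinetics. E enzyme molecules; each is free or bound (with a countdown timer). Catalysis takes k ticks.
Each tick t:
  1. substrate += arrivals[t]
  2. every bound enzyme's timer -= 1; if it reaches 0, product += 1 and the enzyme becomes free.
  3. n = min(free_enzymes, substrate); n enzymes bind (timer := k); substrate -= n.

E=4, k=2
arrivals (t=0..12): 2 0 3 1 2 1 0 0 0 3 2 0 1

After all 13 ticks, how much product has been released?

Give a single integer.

Answer: 13

Derivation:
t=0: arr=2 -> substrate=0 bound=2 product=0
t=1: arr=0 -> substrate=0 bound=2 product=0
t=2: arr=3 -> substrate=0 bound=3 product=2
t=3: arr=1 -> substrate=0 bound=4 product=2
t=4: arr=2 -> substrate=0 bound=3 product=5
t=5: arr=1 -> substrate=0 bound=3 product=6
t=6: arr=0 -> substrate=0 bound=1 product=8
t=7: arr=0 -> substrate=0 bound=0 product=9
t=8: arr=0 -> substrate=0 bound=0 product=9
t=9: arr=3 -> substrate=0 bound=3 product=9
t=10: arr=2 -> substrate=1 bound=4 product=9
t=11: arr=0 -> substrate=0 bound=2 product=12
t=12: arr=1 -> substrate=0 bound=2 product=13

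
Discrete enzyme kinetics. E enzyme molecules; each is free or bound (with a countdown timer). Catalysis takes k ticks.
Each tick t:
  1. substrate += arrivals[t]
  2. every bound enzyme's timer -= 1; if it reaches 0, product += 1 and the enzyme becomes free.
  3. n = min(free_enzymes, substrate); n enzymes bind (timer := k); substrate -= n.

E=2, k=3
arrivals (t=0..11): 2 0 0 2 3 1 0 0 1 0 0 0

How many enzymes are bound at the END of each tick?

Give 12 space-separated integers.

t=0: arr=2 -> substrate=0 bound=2 product=0
t=1: arr=0 -> substrate=0 bound=2 product=0
t=2: arr=0 -> substrate=0 bound=2 product=0
t=3: arr=2 -> substrate=0 bound=2 product=2
t=4: arr=3 -> substrate=3 bound=2 product=2
t=5: arr=1 -> substrate=4 bound=2 product=2
t=6: arr=0 -> substrate=2 bound=2 product=4
t=7: arr=0 -> substrate=2 bound=2 product=4
t=8: arr=1 -> substrate=3 bound=2 product=4
t=9: arr=0 -> substrate=1 bound=2 product=6
t=10: arr=0 -> substrate=1 bound=2 product=6
t=11: arr=0 -> substrate=1 bound=2 product=6

Answer: 2 2 2 2 2 2 2 2 2 2 2 2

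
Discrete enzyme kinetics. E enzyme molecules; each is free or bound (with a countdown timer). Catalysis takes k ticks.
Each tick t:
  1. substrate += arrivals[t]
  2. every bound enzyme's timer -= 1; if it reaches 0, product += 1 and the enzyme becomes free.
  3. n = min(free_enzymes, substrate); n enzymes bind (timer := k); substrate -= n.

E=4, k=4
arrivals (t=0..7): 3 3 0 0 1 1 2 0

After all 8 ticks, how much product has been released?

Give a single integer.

Answer: 4

Derivation:
t=0: arr=3 -> substrate=0 bound=3 product=0
t=1: arr=3 -> substrate=2 bound=4 product=0
t=2: arr=0 -> substrate=2 bound=4 product=0
t=3: arr=0 -> substrate=2 bound=4 product=0
t=4: arr=1 -> substrate=0 bound=4 product=3
t=5: arr=1 -> substrate=0 bound=4 product=4
t=6: arr=2 -> substrate=2 bound=4 product=4
t=7: arr=0 -> substrate=2 bound=4 product=4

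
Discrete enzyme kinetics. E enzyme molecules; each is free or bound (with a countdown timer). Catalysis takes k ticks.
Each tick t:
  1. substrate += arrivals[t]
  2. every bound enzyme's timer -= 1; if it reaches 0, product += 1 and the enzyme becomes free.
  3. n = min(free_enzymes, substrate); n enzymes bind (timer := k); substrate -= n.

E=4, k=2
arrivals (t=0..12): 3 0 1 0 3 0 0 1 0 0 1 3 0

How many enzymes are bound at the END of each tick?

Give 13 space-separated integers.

t=0: arr=3 -> substrate=0 bound=3 product=0
t=1: arr=0 -> substrate=0 bound=3 product=0
t=2: arr=1 -> substrate=0 bound=1 product=3
t=3: arr=0 -> substrate=0 bound=1 product=3
t=4: arr=3 -> substrate=0 bound=3 product=4
t=5: arr=0 -> substrate=0 bound=3 product=4
t=6: arr=0 -> substrate=0 bound=0 product=7
t=7: arr=1 -> substrate=0 bound=1 product=7
t=8: arr=0 -> substrate=0 bound=1 product=7
t=9: arr=0 -> substrate=0 bound=0 product=8
t=10: arr=1 -> substrate=0 bound=1 product=8
t=11: arr=3 -> substrate=0 bound=4 product=8
t=12: arr=0 -> substrate=0 bound=3 product=9

Answer: 3 3 1 1 3 3 0 1 1 0 1 4 3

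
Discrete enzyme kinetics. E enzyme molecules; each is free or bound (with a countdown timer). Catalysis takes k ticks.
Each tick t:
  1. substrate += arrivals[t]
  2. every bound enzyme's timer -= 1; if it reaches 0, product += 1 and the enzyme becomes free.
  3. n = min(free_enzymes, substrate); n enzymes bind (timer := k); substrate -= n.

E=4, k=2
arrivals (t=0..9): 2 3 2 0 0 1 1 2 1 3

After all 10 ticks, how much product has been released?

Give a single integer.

t=0: arr=2 -> substrate=0 bound=2 product=0
t=1: arr=3 -> substrate=1 bound=4 product=0
t=2: arr=2 -> substrate=1 bound=4 product=2
t=3: arr=0 -> substrate=0 bound=3 product=4
t=4: arr=0 -> substrate=0 bound=1 product=6
t=5: arr=1 -> substrate=0 bound=1 product=7
t=6: arr=1 -> substrate=0 bound=2 product=7
t=7: arr=2 -> substrate=0 bound=3 product=8
t=8: arr=1 -> substrate=0 bound=3 product=9
t=9: arr=3 -> substrate=0 bound=4 product=11

Answer: 11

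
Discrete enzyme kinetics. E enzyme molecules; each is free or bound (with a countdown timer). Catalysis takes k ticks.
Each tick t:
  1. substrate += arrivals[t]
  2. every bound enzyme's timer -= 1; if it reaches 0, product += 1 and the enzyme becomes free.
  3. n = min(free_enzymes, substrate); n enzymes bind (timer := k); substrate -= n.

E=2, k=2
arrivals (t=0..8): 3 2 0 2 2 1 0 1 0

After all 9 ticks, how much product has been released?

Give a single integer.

t=0: arr=3 -> substrate=1 bound=2 product=0
t=1: arr=2 -> substrate=3 bound=2 product=0
t=2: arr=0 -> substrate=1 bound=2 product=2
t=3: arr=2 -> substrate=3 bound=2 product=2
t=4: arr=2 -> substrate=3 bound=2 product=4
t=5: arr=1 -> substrate=4 bound=2 product=4
t=6: arr=0 -> substrate=2 bound=2 product=6
t=7: arr=1 -> substrate=3 bound=2 product=6
t=8: arr=0 -> substrate=1 bound=2 product=8

Answer: 8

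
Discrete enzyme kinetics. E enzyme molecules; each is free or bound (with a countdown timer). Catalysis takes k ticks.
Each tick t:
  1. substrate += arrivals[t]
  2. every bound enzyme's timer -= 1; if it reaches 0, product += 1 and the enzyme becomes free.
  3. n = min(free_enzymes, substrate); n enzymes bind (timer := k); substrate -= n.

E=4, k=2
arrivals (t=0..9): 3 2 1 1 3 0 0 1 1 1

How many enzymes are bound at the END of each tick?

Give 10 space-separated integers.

Answer: 3 4 3 3 4 3 0 1 2 2

Derivation:
t=0: arr=3 -> substrate=0 bound=3 product=0
t=1: arr=2 -> substrate=1 bound=4 product=0
t=2: arr=1 -> substrate=0 bound=3 product=3
t=3: arr=1 -> substrate=0 bound=3 product=4
t=4: arr=3 -> substrate=0 bound=4 product=6
t=5: arr=0 -> substrate=0 bound=3 product=7
t=6: arr=0 -> substrate=0 bound=0 product=10
t=7: arr=1 -> substrate=0 bound=1 product=10
t=8: arr=1 -> substrate=0 bound=2 product=10
t=9: arr=1 -> substrate=0 bound=2 product=11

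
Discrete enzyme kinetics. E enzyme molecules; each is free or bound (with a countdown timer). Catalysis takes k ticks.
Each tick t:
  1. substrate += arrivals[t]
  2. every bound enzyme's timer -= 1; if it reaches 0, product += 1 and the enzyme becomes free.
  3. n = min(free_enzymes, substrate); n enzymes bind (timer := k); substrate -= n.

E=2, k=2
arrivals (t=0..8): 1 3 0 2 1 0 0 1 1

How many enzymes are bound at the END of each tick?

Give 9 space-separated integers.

t=0: arr=1 -> substrate=0 bound=1 product=0
t=1: arr=3 -> substrate=2 bound=2 product=0
t=2: arr=0 -> substrate=1 bound=2 product=1
t=3: arr=2 -> substrate=2 bound=2 product=2
t=4: arr=1 -> substrate=2 bound=2 product=3
t=5: arr=0 -> substrate=1 bound=2 product=4
t=6: arr=0 -> substrate=0 bound=2 product=5
t=7: arr=1 -> substrate=0 bound=2 product=6
t=8: arr=1 -> substrate=0 bound=2 product=7

Answer: 1 2 2 2 2 2 2 2 2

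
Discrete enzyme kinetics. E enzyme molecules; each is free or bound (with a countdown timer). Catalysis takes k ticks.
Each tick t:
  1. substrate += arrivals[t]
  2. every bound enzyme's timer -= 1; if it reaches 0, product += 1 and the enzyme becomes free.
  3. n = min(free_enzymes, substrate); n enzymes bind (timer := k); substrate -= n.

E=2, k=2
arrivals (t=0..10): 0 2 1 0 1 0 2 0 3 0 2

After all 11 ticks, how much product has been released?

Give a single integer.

t=0: arr=0 -> substrate=0 bound=0 product=0
t=1: arr=2 -> substrate=0 bound=2 product=0
t=2: arr=1 -> substrate=1 bound=2 product=0
t=3: arr=0 -> substrate=0 bound=1 product=2
t=4: arr=1 -> substrate=0 bound=2 product=2
t=5: arr=0 -> substrate=0 bound=1 product=3
t=6: arr=2 -> substrate=0 bound=2 product=4
t=7: arr=0 -> substrate=0 bound=2 product=4
t=8: arr=3 -> substrate=1 bound=2 product=6
t=9: arr=0 -> substrate=1 bound=2 product=6
t=10: arr=2 -> substrate=1 bound=2 product=8

Answer: 8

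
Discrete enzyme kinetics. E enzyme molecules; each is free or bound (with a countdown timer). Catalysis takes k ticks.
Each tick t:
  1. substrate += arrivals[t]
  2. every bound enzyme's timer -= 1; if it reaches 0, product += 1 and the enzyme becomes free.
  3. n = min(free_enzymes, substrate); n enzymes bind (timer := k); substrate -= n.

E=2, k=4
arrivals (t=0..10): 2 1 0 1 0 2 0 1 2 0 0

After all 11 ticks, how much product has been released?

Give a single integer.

Answer: 4

Derivation:
t=0: arr=2 -> substrate=0 bound=2 product=0
t=1: arr=1 -> substrate=1 bound=2 product=0
t=2: arr=0 -> substrate=1 bound=2 product=0
t=3: arr=1 -> substrate=2 bound=2 product=0
t=4: arr=0 -> substrate=0 bound=2 product=2
t=5: arr=2 -> substrate=2 bound=2 product=2
t=6: arr=0 -> substrate=2 bound=2 product=2
t=7: arr=1 -> substrate=3 bound=2 product=2
t=8: arr=2 -> substrate=3 bound=2 product=4
t=9: arr=0 -> substrate=3 bound=2 product=4
t=10: arr=0 -> substrate=3 bound=2 product=4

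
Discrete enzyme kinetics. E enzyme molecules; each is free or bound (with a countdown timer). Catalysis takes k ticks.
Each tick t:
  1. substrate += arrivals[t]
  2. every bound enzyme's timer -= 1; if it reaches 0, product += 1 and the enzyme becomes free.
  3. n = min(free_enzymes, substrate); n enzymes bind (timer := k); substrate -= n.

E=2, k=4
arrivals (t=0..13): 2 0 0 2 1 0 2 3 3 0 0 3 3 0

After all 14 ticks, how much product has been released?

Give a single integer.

Answer: 6

Derivation:
t=0: arr=2 -> substrate=0 bound=2 product=0
t=1: arr=0 -> substrate=0 bound=2 product=0
t=2: arr=0 -> substrate=0 bound=2 product=0
t=3: arr=2 -> substrate=2 bound=2 product=0
t=4: arr=1 -> substrate=1 bound=2 product=2
t=5: arr=0 -> substrate=1 bound=2 product=2
t=6: arr=2 -> substrate=3 bound=2 product=2
t=7: arr=3 -> substrate=6 bound=2 product=2
t=8: arr=3 -> substrate=7 bound=2 product=4
t=9: arr=0 -> substrate=7 bound=2 product=4
t=10: arr=0 -> substrate=7 bound=2 product=4
t=11: arr=3 -> substrate=10 bound=2 product=4
t=12: arr=3 -> substrate=11 bound=2 product=6
t=13: arr=0 -> substrate=11 bound=2 product=6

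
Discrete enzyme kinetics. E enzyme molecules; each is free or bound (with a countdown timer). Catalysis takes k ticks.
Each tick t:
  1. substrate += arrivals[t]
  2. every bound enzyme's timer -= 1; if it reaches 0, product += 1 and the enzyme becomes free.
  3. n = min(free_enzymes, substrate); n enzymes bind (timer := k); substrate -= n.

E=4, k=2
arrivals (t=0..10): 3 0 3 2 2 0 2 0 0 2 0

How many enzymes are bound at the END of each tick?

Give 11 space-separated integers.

Answer: 3 3 3 4 4 3 2 2 0 2 2

Derivation:
t=0: arr=3 -> substrate=0 bound=3 product=0
t=1: arr=0 -> substrate=0 bound=3 product=0
t=2: arr=3 -> substrate=0 bound=3 product=3
t=3: arr=2 -> substrate=1 bound=4 product=3
t=4: arr=2 -> substrate=0 bound=4 product=6
t=5: arr=0 -> substrate=0 bound=3 product=7
t=6: arr=2 -> substrate=0 bound=2 product=10
t=7: arr=0 -> substrate=0 bound=2 product=10
t=8: arr=0 -> substrate=0 bound=0 product=12
t=9: arr=2 -> substrate=0 bound=2 product=12
t=10: arr=0 -> substrate=0 bound=2 product=12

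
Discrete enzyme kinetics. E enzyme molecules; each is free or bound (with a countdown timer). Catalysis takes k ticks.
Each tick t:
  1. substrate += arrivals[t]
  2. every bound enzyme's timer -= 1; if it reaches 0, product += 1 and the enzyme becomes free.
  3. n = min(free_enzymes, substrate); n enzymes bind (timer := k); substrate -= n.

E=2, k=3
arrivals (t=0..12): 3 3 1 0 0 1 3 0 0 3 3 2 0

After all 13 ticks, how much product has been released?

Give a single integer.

t=0: arr=3 -> substrate=1 bound=2 product=0
t=1: arr=3 -> substrate=4 bound=2 product=0
t=2: arr=1 -> substrate=5 bound=2 product=0
t=3: arr=0 -> substrate=3 bound=2 product=2
t=4: arr=0 -> substrate=3 bound=2 product=2
t=5: arr=1 -> substrate=4 bound=2 product=2
t=6: arr=3 -> substrate=5 bound=2 product=4
t=7: arr=0 -> substrate=5 bound=2 product=4
t=8: arr=0 -> substrate=5 bound=2 product=4
t=9: arr=3 -> substrate=6 bound=2 product=6
t=10: arr=3 -> substrate=9 bound=2 product=6
t=11: arr=2 -> substrate=11 bound=2 product=6
t=12: arr=0 -> substrate=9 bound=2 product=8

Answer: 8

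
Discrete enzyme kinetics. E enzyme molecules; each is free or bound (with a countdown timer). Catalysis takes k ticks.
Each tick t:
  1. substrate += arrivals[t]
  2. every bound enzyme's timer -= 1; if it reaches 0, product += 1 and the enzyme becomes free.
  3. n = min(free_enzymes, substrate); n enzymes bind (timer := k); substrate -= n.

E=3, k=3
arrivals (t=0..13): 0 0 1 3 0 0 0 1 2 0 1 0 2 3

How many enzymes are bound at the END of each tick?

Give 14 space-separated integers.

Answer: 0 0 1 3 3 3 1 2 3 3 3 1 3 3

Derivation:
t=0: arr=0 -> substrate=0 bound=0 product=0
t=1: arr=0 -> substrate=0 bound=0 product=0
t=2: arr=1 -> substrate=0 bound=1 product=0
t=3: arr=3 -> substrate=1 bound=3 product=0
t=4: arr=0 -> substrate=1 bound=3 product=0
t=5: arr=0 -> substrate=0 bound=3 product=1
t=6: arr=0 -> substrate=0 bound=1 product=3
t=7: arr=1 -> substrate=0 bound=2 product=3
t=8: arr=2 -> substrate=0 bound=3 product=4
t=9: arr=0 -> substrate=0 bound=3 product=4
t=10: arr=1 -> substrate=0 bound=3 product=5
t=11: arr=0 -> substrate=0 bound=1 product=7
t=12: arr=2 -> substrate=0 bound=3 product=7
t=13: arr=3 -> substrate=2 bound=3 product=8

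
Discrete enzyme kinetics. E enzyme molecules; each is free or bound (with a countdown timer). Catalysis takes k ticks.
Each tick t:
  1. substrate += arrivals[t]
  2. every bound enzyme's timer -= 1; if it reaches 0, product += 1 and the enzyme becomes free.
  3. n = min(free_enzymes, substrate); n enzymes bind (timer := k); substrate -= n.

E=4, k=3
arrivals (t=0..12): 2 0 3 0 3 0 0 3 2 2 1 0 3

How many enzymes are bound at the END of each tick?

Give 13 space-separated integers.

t=0: arr=2 -> substrate=0 bound=2 product=0
t=1: arr=0 -> substrate=0 bound=2 product=0
t=2: arr=3 -> substrate=1 bound=4 product=0
t=3: arr=0 -> substrate=0 bound=3 product=2
t=4: arr=3 -> substrate=2 bound=4 product=2
t=5: arr=0 -> substrate=0 bound=4 product=4
t=6: arr=0 -> substrate=0 bound=3 product=5
t=7: arr=3 -> substrate=1 bound=4 product=6
t=8: arr=2 -> substrate=1 bound=4 product=8
t=9: arr=2 -> substrate=3 bound=4 product=8
t=10: arr=1 -> substrate=2 bound=4 product=10
t=11: arr=0 -> substrate=0 bound=4 product=12
t=12: arr=3 -> substrate=3 bound=4 product=12

Answer: 2 2 4 3 4 4 3 4 4 4 4 4 4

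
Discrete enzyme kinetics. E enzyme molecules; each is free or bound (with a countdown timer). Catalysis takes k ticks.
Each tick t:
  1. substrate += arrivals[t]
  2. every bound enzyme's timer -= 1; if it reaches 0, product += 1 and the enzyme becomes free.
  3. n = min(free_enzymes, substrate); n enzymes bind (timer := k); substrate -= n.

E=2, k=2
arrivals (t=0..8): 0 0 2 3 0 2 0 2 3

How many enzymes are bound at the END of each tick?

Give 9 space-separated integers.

Answer: 0 0 2 2 2 2 2 2 2

Derivation:
t=0: arr=0 -> substrate=0 bound=0 product=0
t=1: arr=0 -> substrate=0 bound=0 product=0
t=2: arr=2 -> substrate=0 bound=2 product=0
t=3: arr=3 -> substrate=3 bound=2 product=0
t=4: arr=0 -> substrate=1 bound=2 product=2
t=5: arr=2 -> substrate=3 bound=2 product=2
t=6: arr=0 -> substrate=1 bound=2 product=4
t=7: arr=2 -> substrate=3 bound=2 product=4
t=8: arr=3 -> substrate=4 bound=2 product=6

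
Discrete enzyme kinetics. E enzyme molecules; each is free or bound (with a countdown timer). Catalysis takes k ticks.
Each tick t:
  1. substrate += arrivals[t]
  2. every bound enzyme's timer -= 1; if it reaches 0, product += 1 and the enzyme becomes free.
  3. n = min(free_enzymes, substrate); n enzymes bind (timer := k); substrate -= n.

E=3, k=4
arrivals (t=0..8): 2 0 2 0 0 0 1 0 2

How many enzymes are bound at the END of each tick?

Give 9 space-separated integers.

t=0: arr=2 -> substrate=0 bound=2 product=0
t=1: arr=0 -> substrate=0 bound=2 product=0
t=2: arr=2 -> substrate=1 bound=3 product=0
t=3: arr=0 -> substrate=1 bound=3 product=0
t=4: arr=0 -> substrate=0 bound=2 product=2
t=5: arr=0 -> substrate=0 bound=2 product=2
t=6: arr=1 -> substrate=0 bound=2 product=3
t=7: arr=0 -> substrate=0 bound=2 product=3
t=8: arr=2 -> substrate=0 bound=3 product=4

Answer: 2 2 3 3 2 2 2 2 3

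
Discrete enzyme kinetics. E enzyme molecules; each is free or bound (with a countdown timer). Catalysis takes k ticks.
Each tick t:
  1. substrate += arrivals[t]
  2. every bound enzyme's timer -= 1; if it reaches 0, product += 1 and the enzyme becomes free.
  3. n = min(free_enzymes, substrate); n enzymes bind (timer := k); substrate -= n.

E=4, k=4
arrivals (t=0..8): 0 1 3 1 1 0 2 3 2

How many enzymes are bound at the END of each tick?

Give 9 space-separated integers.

t=0: arr=0 -> substrate=0 bound=0 product=0
t=1: arr=1 -> substrate=0 bound=1 product=0
t=2: arr=3 -> substrate=0 bound=4 product=0
t=3: arr=1 -> substrate=1 bound=4 product=0
t=4: arr=1 -> substrate=2 bound=4 product=0
t=5: arr=0 -> substrate=1 bound=4 product=1
t=6: arr=2 -> substrate=0 bound=4 product=4
t=7: arr=3 -> substrate=3 bound=4 product=4
t=8: arr=2 -> substrate=5 bound=4 product=4

Answer: 0 1 4 4 4 4 4 4 4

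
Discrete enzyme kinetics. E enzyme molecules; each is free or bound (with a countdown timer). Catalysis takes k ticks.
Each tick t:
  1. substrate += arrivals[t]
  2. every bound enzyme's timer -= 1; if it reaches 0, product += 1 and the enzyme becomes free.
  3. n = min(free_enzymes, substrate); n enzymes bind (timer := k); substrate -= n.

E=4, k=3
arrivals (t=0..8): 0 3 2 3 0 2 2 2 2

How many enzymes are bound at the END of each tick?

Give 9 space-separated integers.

Answer: 0 3 4 4 4 4 4 4 4

Derivation:
t=0: arr=0 -> substrate=0 bound=0 product=0
t=1: arr=3 -> substrate=0 bound=3 product=0
t=2: arr=2 -> substrate=1 bound=4 product=0
t=3: arr=3 -> substrate=4 bound=4 product=0
t=4: arr=0 -> substrate=1 bound=4 product=3
t=5: arr=2 -> substrate=2 bound=4 product=4
t=6: arr=2 -> substrate=4 bound=4 product=4
t=7: arr=2 -> substrate=3 bound=4 product=7
t=8: arr=2 -> substrate=4 bound=4 product=8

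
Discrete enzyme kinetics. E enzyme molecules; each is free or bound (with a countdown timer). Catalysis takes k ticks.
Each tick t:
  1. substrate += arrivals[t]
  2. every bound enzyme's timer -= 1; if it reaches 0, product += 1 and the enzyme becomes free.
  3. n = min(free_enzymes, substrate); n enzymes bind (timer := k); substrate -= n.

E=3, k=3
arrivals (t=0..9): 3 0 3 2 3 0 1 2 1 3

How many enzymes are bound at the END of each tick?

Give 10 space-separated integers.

t=0: arr=3 -> substrate=0 bound=3 product=0
t=1: arr=0 -> substrate=0 bound=3 product=0
t=2: arr=3 -> substrate=3 bound=3 product=0
t=3: arr=2 -> substrate=2 bound=3 product=3
t=4: arr=3 -> substrate=5 bound=3 product=3
t=5: arr=0 -> substrate=5 bound=3 product=3
t=6: arr=1 -> substrate=3 bound=3 product=6
t=7: arr=2 -> substrate=5 bound=3 product=6
t=8: arr=1 -> substrate=6 bound=3 product=6
t=9: arr=3 -> substrate=6 bound=3 product=9

Answer: 3 3 3 3 3 3 3 3 3 3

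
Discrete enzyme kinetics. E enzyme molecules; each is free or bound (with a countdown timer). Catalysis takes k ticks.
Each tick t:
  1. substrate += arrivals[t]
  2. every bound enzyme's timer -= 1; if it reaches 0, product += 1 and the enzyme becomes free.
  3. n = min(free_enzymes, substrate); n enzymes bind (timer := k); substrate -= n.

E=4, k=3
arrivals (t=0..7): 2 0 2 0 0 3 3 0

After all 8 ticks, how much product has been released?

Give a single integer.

Answer: 4

Derivation:
t=0: arr=2 -> substrate=0 bound=2 product=0
t=1: arr=0 -> substrate=0 bound=2 product=0
t=2: arr=2 -> substrate=0 bound=4 product=0
t=3: arr=0 -> substrate=0 bound=2 product=2
t=4: arr=0 -> substrate=0 bound=2 product=2
t=5: arr=3 -> substrate=0 bound=3 product=4
t=6: arr=3 -> substrate=2 bound=4 product=4
t=7: arr=0 -> substrate=2 bound=4 product=4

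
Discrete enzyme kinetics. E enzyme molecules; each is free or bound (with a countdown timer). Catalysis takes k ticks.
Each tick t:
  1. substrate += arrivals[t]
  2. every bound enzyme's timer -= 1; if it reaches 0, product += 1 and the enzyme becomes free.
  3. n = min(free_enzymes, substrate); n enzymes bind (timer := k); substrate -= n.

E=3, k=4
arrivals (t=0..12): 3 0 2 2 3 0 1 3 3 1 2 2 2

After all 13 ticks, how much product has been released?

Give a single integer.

Answer: 9

Derivation:
t=0: arr=3 -> substrate=0 bound=3 product=0
t=1: arr=0 -> substrate=0 bound=3 product=0
t=2: arr=2 -> substrate=2 bound=3 product=0
t=3: arr=2 -> substrate=4 bound=3 product=0
t=4: arr=3 -> substrate=4 bound=3 product=3
t=5: arr=0 -> substrate=4 bound=3 product=3
t=6: arr=1 -> substrate=5 bound=3 product=3
t=7: arr=3 -> substrate=8 bound=3 product=3
t=8: arr=3 -> substrate=8 bound=3 product=6
t=9: arr=1 -> substrate=9 bound=3 product=6
t=10: arr=2 -> substrate=11 bound=3 product=6
t=11: arr=2 -> substrate=13 bound=3 product=6
t=12: arr=2 -> substrate=12 bound=3 product=9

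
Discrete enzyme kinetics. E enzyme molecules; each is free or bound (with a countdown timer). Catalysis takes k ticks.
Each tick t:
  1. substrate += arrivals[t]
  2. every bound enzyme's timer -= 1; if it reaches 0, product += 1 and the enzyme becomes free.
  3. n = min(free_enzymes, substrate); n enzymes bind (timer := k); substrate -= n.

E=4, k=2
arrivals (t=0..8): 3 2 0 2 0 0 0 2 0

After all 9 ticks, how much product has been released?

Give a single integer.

Answer: 7

Derivation:
t=0: arr=3 -> substrate=0 bound=3 product=0
t=1: arr=2 -> substrate=1 bound=4 product=0
t=2: arr=0 -> substrate=0 bound=2 product=3
t=3: arr=2 -> substrate=0 bound=3 product=4
t=4: arr=0 -> substrate=0 bound=2 product=5
t=5: arr=0 -> substrate=0 bound=0 product=7
t=6: arr=0 -> substrate=0 bound=0 product=7
t=7: arr=2 -> substrate=0 bound=2 product=7
t=8: arr=0 -> substrate=0 bound=2 product=7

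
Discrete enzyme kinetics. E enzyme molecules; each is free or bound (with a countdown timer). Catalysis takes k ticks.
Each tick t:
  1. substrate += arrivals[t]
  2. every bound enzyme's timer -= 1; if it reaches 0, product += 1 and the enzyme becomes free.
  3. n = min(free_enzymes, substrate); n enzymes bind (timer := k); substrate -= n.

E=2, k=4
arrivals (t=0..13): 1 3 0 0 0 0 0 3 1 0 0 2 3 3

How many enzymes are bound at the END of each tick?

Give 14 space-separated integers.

t=0: arr=1 -> substrate=0 bound=1 product=0
t=1: arr=3 -> substrate=2 bound=2 product=0
t=2: arr=0 -> substrate=2 bound=2 product=0
t=3: arr=0 -> substrate=2 bound=2 product=0
t=4: arr=0 -> substrate=1 bound=2 product=1
t=5: arr=0 -> substrate=0 bound=2 product=2
t=6: arr=0 -> substrate=0 bound=2 product=2
t=7: arr=3 -> substrate=3 bound=2 product=2
t=8: arr=1 -> substrate=3 bound=2 product=3
t=9: arr=0 -> substrate=2 bound=2 product=4
t=10: arr=0 -> substrate=2 bound=2 product=4
t=11: arr=2 -> substrate=4 bound=2 product=4
t=12: arr=3 -> substrate=6 bound=2 product=5
t=13: arr=3 -> substrate=8 bound=2 product=6

Answer: 1 2 2 2 2 2 2 2 2 2 2 2 2 2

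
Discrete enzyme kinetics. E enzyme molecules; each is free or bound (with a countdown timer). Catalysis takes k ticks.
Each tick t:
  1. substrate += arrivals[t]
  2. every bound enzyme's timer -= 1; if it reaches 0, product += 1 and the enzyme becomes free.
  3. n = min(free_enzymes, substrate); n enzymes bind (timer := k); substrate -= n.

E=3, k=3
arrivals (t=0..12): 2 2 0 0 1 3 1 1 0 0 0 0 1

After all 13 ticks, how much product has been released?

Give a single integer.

t=0: arr=2 -> substrate=0 bound=2 product=0
t=1: arr=2 -> substrate=1 bound=3 product=0
t=2: arr=0 -> substrate=1 bound=3 product=0
t=3: arr=0 -> substrate=0 bound=2 product=2
t=4: arr=1 -> substrate=0 bound=2 product=3
t=5: arr=3 -> substrate=2 bound=3 product=3
t=6: arr=1 -> substrate=2 bound=3 product=4
t=7: arr=1 -> substrate=2 bound=3 product=5
t=8: arr=0 -> substrate=1 bound=3 product=6
t=9: arr=0 -> substrate=0 bound=3 product=7
t=10: arr=0 -> substrate=0 bound=2 product=8
t=11: arr=0 -> substrate=0 bound=1 product=9
t=12: arr=1 -> substrate=0 bound=1 product=10

Answer: 10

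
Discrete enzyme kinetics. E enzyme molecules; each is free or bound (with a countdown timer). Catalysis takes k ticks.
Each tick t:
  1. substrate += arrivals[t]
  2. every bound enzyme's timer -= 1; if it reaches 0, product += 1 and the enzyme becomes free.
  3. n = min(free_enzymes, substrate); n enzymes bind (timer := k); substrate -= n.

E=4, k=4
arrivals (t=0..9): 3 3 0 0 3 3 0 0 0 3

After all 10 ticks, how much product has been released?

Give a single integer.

t=0: arr=3 -> substrate=0 bound=3 product=0
t=1: arr=3 -> substrate=2 bound=4 product=0
t=2: arr=0 -> substrate=2 bound=4 product=0
t=3: arr=0 -> substrate=2 bound=4 product=0
t=4: arr=3 -> substrate=2 bound=4 product=3
t=5: arr=3 -> substrate=4 bound=4 product=4
t=6: arr=0 -> substrate=4 bound=4 product=4
t=7: arr=0 -> substrate=4 bound=4 product=4
t=8: arr=0 -> substrate=1 bound=4 product=7
t=9: arr=3 -> substrate=3 bound=4 product=8

Answer: 8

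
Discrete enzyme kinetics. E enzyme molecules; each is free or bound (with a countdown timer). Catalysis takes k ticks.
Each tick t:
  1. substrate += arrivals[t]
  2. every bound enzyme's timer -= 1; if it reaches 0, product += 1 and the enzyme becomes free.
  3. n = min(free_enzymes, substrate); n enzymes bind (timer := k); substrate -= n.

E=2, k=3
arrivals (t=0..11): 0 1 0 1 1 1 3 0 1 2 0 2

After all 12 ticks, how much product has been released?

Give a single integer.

t=0: arr=0 -> substrate=0 bound=0 product=0
t=1: arr=1 -> substrate=0 bound=1 product=0
t=2: arr=0 -> substrate=0 bound=1 product=0
t=3: arr=1 -> substrate=0 bound=2 product=0
t=4: arr=1 -> substrate=0 bound=2 product=1
t=5: arr=1 -> substrate=1 bound=2 product=1
t=6: arr=3 -> substrate=3 bound=2 product=2
t=7: arr=0 -> substrate=2 bound=2 product=3
t=8: arr=1 -> substrate=3 bound=2 product=3
t=9: arr=2 -> substrate=4 bound=2 product=4
t=10: arr=0 -> substrate=3 bound=2 product=5
t=11: arr=2 -> substrate=5 bound=2 product=5

Answer: 5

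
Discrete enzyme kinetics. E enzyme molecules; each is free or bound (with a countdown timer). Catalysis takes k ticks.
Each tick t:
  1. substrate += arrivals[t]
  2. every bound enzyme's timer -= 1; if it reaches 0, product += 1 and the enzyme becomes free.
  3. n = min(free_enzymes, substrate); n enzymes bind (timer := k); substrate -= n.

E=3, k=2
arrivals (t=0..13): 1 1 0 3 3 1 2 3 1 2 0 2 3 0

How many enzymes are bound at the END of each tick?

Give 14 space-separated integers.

Answer: 1 2 1 3 3 3 3 3 3 3 3 3 3 3

Derivation:
t=0: arr=1 -> substrate=0 bound=1 product=0
t=1: arr=1 -> substrate=0 bound=2 product=0
t=2: arr=0 -> substrate=0 bound=1 product=1
t=3: arr=3 -> substrate=0 bound=3 product=2
t=4: arr=3 -> substrate=3 bound=3 product=2
t=5: arr=1 -> substrate=1 bound=3 product=5
t=6: arr=2 -> substrate=3 bound=3 product=5
t=7: arr=3 -> substrate=3 bound=3 product=8
t=8: arr=1 -> substrate=4 bound=3 product=8
t=9: arr=2 -> substrate=3 bound=3 product=11
t=10: arr=0 -> substrate=3 bound=3 product=11
t=11: arr=2 -> substrate=2 bound=3 product=14
t=12: arr=3 -> substrate=5 bound=3 product=14
t=13: arr=0 -> substrate=2 bound=3 product=17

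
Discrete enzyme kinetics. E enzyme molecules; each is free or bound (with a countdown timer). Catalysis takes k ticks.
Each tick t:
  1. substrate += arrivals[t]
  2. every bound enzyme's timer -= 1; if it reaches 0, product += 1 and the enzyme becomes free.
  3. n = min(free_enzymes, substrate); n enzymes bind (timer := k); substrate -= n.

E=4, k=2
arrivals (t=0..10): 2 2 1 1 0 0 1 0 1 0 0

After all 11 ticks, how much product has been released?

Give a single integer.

t=0: arr=2 -> substrate=0 bound=2 product=0
t=1: arr=2 -> substrate=0 bound=4 product=0
t=2: arr=1 -> substrate=0 bound=3 product=2
t=3: arr=1 -> substrate=0 bound=2 product=4
t=4: arr=0 -> substrate=0 bound=1 product=5
t=5: arr=0 -> substrate=0 bound=0 product=6
t=6: arr=1 -> substrate=0 bound=1 product=6
t=7: arr=0 -> substrate=0 bound=1 product=6
t=8: arr=1 -> substrate=0 bound=1 product=7
t=9: arr=0 -> substrate=0 bound=1 product=7
t=10: arr=0 -> substrate=0 bound=0 product=8

Answer: 8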